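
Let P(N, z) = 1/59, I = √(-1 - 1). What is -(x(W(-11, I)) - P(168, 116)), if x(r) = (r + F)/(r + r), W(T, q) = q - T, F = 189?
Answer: 3*(-19*√2 + 3926*I)/(118*(√2 - 11*I)) ≈ -8.9343 + 1.0865*I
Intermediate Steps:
I = I*√2 (I = √(-2) = I*√2 ≈ 1.4142*I)
P(N, z) = 1/59
x(r) = (189 + r)/(2*r) (x(r) = (r + 189)/(r + r) = (189 + r)/((2*r)) = (189 + r)*(1/(2*r)) = (189 + r)/(2*r))
-(x(W(-11, I)) - P(168, 116)) = -((189 + (I*√2 - 1*(-11)))/(2*(I*√2 - 1*(-11))) - 1*1/59) = -((189 + (I*√2 + 11))/(2*(I*√2 + 11)) - 1/59) = -((189 + (11 + I*√2))/(2*(11 + I*√2)) - 1/59) = -((200 + I*√2)/(2*(11 + I*√2)) - 1/59) = -(-1/59 + (200 + I*√2)/(2*(11 + I*√2))) = 1/59 - (200 + I*√2)/(2*(11 + I*√2))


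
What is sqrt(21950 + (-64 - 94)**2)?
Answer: sqrt(46914) ≈ 216.60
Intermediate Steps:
sqrt(21950 + (-64 - 94)**2) = sqrt(21950 + (-158)**2) = sqrt(21950 + 24964) = sqrt(46914)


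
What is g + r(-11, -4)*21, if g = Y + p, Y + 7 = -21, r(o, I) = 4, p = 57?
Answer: 113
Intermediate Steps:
Y = -28 (Y = -7 - 21 = -28)
g = 29 (g = -28 + 57 = 29)
g + r(-11, -4)*21 = 29 + 4*21 = 29 + 84 = 113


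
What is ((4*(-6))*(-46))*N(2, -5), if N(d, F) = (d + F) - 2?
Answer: -5520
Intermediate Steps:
N(d, F) = -2 + F + d (N(d, F) = (F + d) - 2 = -2 + F + d)
((4*(-6))*(-46))*N(2, -5) = ((4*(-6))*(-46))*(-2 - 5 + 2) = -24*(-46)*(-5) = 1104*(-5) = -5520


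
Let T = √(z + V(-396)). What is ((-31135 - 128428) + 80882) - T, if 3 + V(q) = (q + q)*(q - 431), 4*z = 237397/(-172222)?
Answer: -78681 - √77707998207380282/344444 ≈ -79490.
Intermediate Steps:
z = -237397/688888 (z = (237397/(-172222))/4 = (237397*(-1/172222))/4 = (¼)*(-237397/172222) = -237397/688888 ≈ -0.34461)
V(q) = -3 + 2*q*(-431 + q) (V(q) = -3 + (q + q)*(q - 431) = -3 + (2*q)*(-431 + q) = -3 + 2*q*(-431 + q))
T = √77707998207380282/344444 (T = √(-237397/688888 + (-3 - 862*(-396) + 2*(-396)²)) = √(-237397/688888 + (-3 + 341352 + 2*156816)) = √(-237397/688888 + (-3 + 341352 + 313632)) = √(-237397/688888 + 654981) = √(451208313731/688888) = √77707998207380282/344444 ≈ 809.31)
((-31135 - 128428) + 80882) - T = ((-31135 - 128428) + 80882) - √77707998207380282/344444 = (-159563 + 80882) - √77707998207380282/344444 = -78681 - √77707998207380282/344444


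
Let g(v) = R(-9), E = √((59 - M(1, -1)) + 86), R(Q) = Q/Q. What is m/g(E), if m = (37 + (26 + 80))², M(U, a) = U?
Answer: 20449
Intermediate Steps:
R(Q) = 1
E = 12 (E = √((59 - 1*1) + 86) = √((59 - 1) + 86) = √(58 + 86) = √144 = 12)
m = 20449 (m = (37 + 106)² = 143² = 20449)
g(v) = 1
m/g(E) = 20449/1 = 20449*1 = 20449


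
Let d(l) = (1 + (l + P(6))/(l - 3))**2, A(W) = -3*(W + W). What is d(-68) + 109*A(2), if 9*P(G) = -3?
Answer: -59167928/45369 ≈ -1304.1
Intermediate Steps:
P(G) = -1/3 (P(G) = (1/9)*(-3) = -1/3)
A(W) = -6*W
d(l) = (1 + (-1/3 + l)/(-3 + l))**2 (d(l) = (1 + (l - 1/3)/(l - 3))**2 = (1 + (-1/3 + l)/(-3 + l))**2)
d(-68) + 109*A(2) = 4*(-5 + 3*(-68))**2/(9*(-3 - 68)**2) + 109*(-6*2) = (4/9)*(-5 - 204)**2/(-71)**2 + 109*(-12) = (4/9)*(-209)**2*(1/5041) - 1308 = (4/9)*43681*(1/5041) - 1308 = 174724/45369 - 1308 = -59167928/45369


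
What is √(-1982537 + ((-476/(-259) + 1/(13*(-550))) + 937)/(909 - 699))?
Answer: I*√1248758228950125465/793650 ≈ 1408.0*I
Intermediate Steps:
√(-1982537 + ((-476/(-259) + 1/(13*(-550))) + 937)/(909 - 699)) = √(-1982537 + ((-476*(-1/259) + (1/13)*(-1/550)) + 937)/210) = √(-1982537 + ((68/37 - 1/7150) + 937)/210) = √(-1982537 + (486163/264550 + 937)/210) = √(-1982537 + (1/210)*(248369513/264550)) = √(-1982537 + 35481359/7936500) = √(-15734369419141/7936500) = I*√1248758228950125465/793650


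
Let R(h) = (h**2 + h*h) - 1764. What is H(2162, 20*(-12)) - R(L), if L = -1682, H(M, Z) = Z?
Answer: -5656724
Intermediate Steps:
R(h) = -1764 + 2*h**2 (R(h) = (h**2 + h**2) - 1764 = 2*h**2 - 1764 = -1764 + 2*h**2)
H(2162, 20*(-12)) - R(L) = 20*(-12) - (-1764 + 2*(-1682)**2) = -240 - (-1764 + 2*2829124) = -240 - (-1764 + 5658248) = -240 - 1*5656484 = -240 - 5656484 = -5656724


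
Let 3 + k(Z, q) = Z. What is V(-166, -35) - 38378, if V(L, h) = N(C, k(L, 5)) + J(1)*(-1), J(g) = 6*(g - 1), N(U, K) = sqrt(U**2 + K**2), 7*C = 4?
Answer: -38378 + sqrt(1399505)/7 ≈ -38209.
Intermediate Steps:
C = 4/7 (C = (1/7)*4 = 4/7 ≈ 0.57143)
k(Z, q) = -3 + Z
N(U, K) = sqrt(K**2 + U**2)
J(g) = -6 + 6*g (J(g) = 6*(-1 + g) = -6 + 6*g)
V(L, h) = sqrt(16/49 + (-3 + L)**2) (V(L, h) = sqrt((-3 + L)**2 + (4/7)**2) + (-6 + 6*1)*(-1) = sqrt((-3 + L)**2 + 16/49) + (-6 + 6)*(-1) = sqrt(16/49 + (-3 + L)**2) + 0*(-1) = sqrt(16/49 + (-3 + L)**2) + 0 = sqrt(16/49 + (-3 + L)**2))
V(-166, -35) - 38378 = sqrt(16 + 49*(-3 - 166)**2)/7 - 38378 = sqrt(16 + 49*(-169)**2)/7 - 38378 = sqrt(16 + 49*28561)/7 - 38378 = sqrt(16 + 1399489)/7 - 38378 = sqrt(1399505)/7 - 38378 = -38378 + sqrt(1399505)/7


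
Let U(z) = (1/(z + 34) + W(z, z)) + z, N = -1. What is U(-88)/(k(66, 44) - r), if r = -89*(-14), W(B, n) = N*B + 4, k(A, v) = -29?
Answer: -43/13770 ≈ -0.0031227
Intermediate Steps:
W(B, n) = 4 - B (W(B, n) = -B + 4 = 4 - B)
r = 1246
U(z) = 4 + 1/(34 + z) (U(z) = (1/(z + 34) + (4 - z)) + z = (1/(34 + z) + (4 - z)) + z = (4 + 1/(34 + z) - z) + z = 4 + 1/(34 + z))
U(-88)/(k(66, 44) - r) = ((137 + 4*(-88))/(34 - 88))/(-29 - 1*1246) = ((137 - 352)/(-54))/(-29 - 1246) = -1/54*(-215)/(-1275) = (215/54)*(-1/1275) = -43/13770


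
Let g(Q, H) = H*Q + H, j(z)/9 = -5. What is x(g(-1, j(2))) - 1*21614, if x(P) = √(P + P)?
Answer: -21614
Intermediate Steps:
j(z) = -45 (j(z) = 9*(-5) = -45)
g(Q, H) = H + H*Q
x(P) = √2*√P (x(P) = √(2*P) = √2*√P)
x(g(-1, j(2))) - 1*21614 = √2*√(-45*(1 - 1)) - 1*21614 = √2*√(-45*0) - 21614 = √2*√0 - 21614 = √2*0 - 21614 = 0 - 21614 = -21614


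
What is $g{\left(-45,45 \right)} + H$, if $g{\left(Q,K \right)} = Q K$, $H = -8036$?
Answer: $-10061$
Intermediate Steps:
$g{\left(Q,K \right)} = K Q$
$g{\left(-45,45 \right)} + H = 45 \left(-45\right) - 8036 = -2025 - 8036 = -10061$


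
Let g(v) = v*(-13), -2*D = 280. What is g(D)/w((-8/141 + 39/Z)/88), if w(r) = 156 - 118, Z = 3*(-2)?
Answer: 910/19 ≈ 47.895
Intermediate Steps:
Z = -6
w(r) = 38
D = -140 (D = -½*280 = -140)
g(v) = -13*v
g(D)/w((-8/141 + 39/Z)/88) = -13*(-140)/38 = 1820*(1/38) = 910/19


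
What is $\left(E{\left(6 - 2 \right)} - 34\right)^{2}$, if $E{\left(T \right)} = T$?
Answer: $900$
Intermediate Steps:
$\left(E{\left(6 - 2 \right)} - 34\right)^{2} = \left(\left(6 - 2\right) - 34\right)^{2} = \left(4 - 34\right)^{2} = \left(-30\right)^{2} = 900$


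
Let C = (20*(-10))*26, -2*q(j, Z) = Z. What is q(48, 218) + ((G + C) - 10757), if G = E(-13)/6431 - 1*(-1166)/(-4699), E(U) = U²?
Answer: -485509480169/30219269 ≈ -16066.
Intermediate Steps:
q(j, Z) = -Z/2
G = -6704415/30219269 (G = (-13)²/6431 - 1*(-1166)/(-4699) = 169*(1/6431) + 1166*(-1/4699) = 169/6431 - 1166/4699 = -6704415/30219269 ≈ -0.22186)
C = -5200 (C = -200*26 = -5200)
q(48, 218) + ((G + C) - 10757) = -½*218 + ((-6704415/30219269 - 5200) - 10757) = -109 + (-157146903215/30219269 - 10757) = -109 - 482215579848/30219269 = -485509480169/30219269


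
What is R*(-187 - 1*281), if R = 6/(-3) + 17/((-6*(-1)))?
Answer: -390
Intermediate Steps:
R = ⅚ (R = 6*(-⅓) + 17/6 = -2 + 17*(⅙) = -2 + 17/6 = ⅚ ≈ 0.83333)
R*(-187 - 1*281) = 5*(-187 - 1*281)/6 = 5*(-187 - 281)/6 = (⅚)*(-468) = -390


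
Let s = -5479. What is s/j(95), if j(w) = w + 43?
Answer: -5479/138 ≈ -39.703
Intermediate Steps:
j(w) = 43 + w
s/j(95) = -5479/(43 + 95) = -5479/138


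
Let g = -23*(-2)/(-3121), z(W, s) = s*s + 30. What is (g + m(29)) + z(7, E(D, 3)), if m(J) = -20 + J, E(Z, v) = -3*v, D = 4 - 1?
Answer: 374474/3121 ≈ 119.99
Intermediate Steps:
D = 3
z(W, s) = 30 + s² (z(W, s) = s² + 30 = 30 + s²)
g = -46/3121 (g = 46*(-1/3121) = -46/3121 ≈ -0.014739)
(g + m(29)) + z(7, E(D, 3)) = (-46/3121 + (-20 + 29)) + (30 + (-3*3)²) = (-46/3121 + 9) + (30 + (-9)²) = 28043/3121 + (30 + 81) = 28043/3121 + 111 = 374474/3121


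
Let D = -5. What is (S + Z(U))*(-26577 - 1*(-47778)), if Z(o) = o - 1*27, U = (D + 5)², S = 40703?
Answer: 862371876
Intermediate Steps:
U = 0 (U = (-5 + 5)² = 0² = 0)
Z(o) = -27 + o (Z(o) = o - 27 = -27 + o)
(S + Z(U))*(-26577 - 1*(-47778)) = (40703 + (-27 + 0))*(-26577 - 1*(-47778)) = (40703 - 27)*(-26577 + 47778) = 40676*21201 = 862371876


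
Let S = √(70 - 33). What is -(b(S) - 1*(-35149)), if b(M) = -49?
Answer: -35100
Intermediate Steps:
S = √37 ≈ 6.0828
-(b(S) - 1*(-35149)) = -(-49 - 1*(-35149)) = -(-49 + 35149) = -1*35100 = -35100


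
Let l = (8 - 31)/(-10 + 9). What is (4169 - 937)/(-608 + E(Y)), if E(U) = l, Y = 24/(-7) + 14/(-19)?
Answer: -3232/585 ≈ -5.5248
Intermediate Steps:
Y = -554/133 (Y = 24*(-⅐) + 14*(-1/19) = -24/7 - 14/19 = -554/133 ≈ -4.1654)
l = 23 (l = -23/(-1) = -23*(-1) = 23)
E(U) = 23
(4169 - 937)/(-608 + E(Y)) = (4169 - 937)/(-608 + 23) = 3232/(-585) = 3232*(-1/585) = -3232/585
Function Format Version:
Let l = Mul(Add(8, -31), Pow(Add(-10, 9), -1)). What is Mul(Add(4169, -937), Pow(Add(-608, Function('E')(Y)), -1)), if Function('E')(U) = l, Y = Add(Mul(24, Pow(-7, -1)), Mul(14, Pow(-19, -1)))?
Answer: Rational(-3232, 585) ≈ -5.5248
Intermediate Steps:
Y = Rational(-554, 133) (Y = Add(Mul(24, Rational(-1, 7)), Mul(14, Rational(-1, 19))) = Add(Rational(-24, 7), Rational(-14, 19)) = Rational(-554, 133) ≈ -4.1654)
l = 23 (l = Mul(-23, Pow(-1, -1)) = Mul(-23, -1) = 23)
Function('E')(U) = 23
Mul(Add(4169, -937), Pow(Add(-608, Function('E')(Y)), -1)) = Mul(Add(4169, -937), Pow(Add(-608, 23), -1)) = Mul(3232, Pow(-585, -1)) = Mul(3232, Rational(-1, 585)) = Rational(-3232, 585)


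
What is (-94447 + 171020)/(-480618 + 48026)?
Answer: -76573/432592 ≈ -0.17701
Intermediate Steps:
(-94447 + 171020)/(-480618 + 48026) = 76573/(-432592) = 76573*(-1/432592) = -76573/432592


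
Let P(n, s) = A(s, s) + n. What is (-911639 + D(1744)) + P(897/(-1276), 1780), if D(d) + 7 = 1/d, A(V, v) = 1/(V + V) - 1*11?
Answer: -225698659719083/247569520 ≈ -9.1166e+5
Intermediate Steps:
A(V, v) = -11 + 1/(2*V) (A(V, v) = 1/(2*V) - 11 = -11 + 1/(2*V))
D(d) = -7 + 1/d
P(n, s) = -11 + n + 1/(2*s) (P(n, s) = (-11 + 1/(2*s)) + n = -11 + n + 1/(2*s))
(-911639 + D(1744)) + P(897/(-1276), 1780) = (-911639 + (-7 + 1/1744)) + (-11 + 897/(-1276) + (½)/1780) = (-911639 + (-7 + 1/1744)) + (-11 + 897*(-1/1276) + (½)*(1/1780)) = (-911639 - 12207/1744) + (-11 - 897/1276 + 1/3560) = -1589910623/1744 - 13290051/1135640 = -225698659719083/247569520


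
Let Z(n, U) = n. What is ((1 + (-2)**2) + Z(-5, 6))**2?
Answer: 0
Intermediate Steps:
((1 + (-2)**2) + Z(-5, 6))**2 = ((1 + (-2)**2) - 5)**2 = ((1 + 4) - 5)**2 = (5 - 5)**2 = 0**2 = 0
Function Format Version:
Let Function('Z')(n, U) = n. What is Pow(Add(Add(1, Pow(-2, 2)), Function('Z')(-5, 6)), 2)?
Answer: 0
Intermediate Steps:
Pow(Add(Add(1, Pow(-2, 2)), Function('Z')(-5, 6)), 2) = Pow(Add(Add(1, Pow(-2, 2)), -5), 2) = Pow(Add(Add(1, 4), -5), 2) = Pow(Add(5, -5), 2) = Pow(0, 2) = 0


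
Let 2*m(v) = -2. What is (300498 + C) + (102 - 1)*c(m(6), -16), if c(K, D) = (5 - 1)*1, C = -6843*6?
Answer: 259844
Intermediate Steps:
m(v) = -1 (m(v) = (½)*(-2) = -1)
C = -41058
c(K, D) = 4 (c(K, D) = 4*1 = 4)
(300498 + C) + (102 - 1)*c(m(6), -16) = (300498 - 41058) + (102 - 1)*4 = 259440 + 101*4 = 259440 + 404 = 259844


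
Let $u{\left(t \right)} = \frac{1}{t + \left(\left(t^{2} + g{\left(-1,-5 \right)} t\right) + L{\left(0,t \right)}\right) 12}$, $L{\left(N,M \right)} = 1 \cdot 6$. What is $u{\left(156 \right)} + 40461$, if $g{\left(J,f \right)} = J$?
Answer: $\frac{11749388869}{290388} \approx 40461.0$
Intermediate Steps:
$L{\left(N,M \right)} = 6$
$u{\left(t \right)} = \frac{1}{72 - 11 t + 12 t^{2}}$ ($u{\left(t \right)} = \frac{1}{t + \left(\left(t^{2} - t\right) + 6\right) 12} = \frac{1}{t + \left(6 + t^{2} - t\right) 12} = \frac{1}{t + \left(72 - 12 t + 12 t^{2}\right)} = \frac{1}{72 - 11 t + 12 t^{2}}$)
$u{\left(156 \right)} + 40461 = \frac{1}{72 - 1716 + 12 \cdot 156^{2}} + 40461 = \frac{1}{72 - 1716 + 12 \cdot 24336} + 40461 = \frac{1}{72 - 1716 + 292032} + 40461 = \frac{1}{290388} + 40461 = \frac{11749388869}{290388}$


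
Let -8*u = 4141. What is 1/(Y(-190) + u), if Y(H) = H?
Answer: -8/5661 ≈ -0.0014132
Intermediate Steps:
u = -4141/8 (u = -1/8*4141 = -4141/8 ≈ -517.63)
1/(Y(-190) + u) = 1/(-190 - 4141/8) = 1/(-5661/8) = -8/5661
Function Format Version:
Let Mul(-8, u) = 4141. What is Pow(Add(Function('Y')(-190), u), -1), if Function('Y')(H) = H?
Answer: Rational(-8, 5661) ≈ -0.0014132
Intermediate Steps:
u = Rational(-4141, 8) (u = Mul(Rational(-1, 8), 4141) = Rational(-4141, 8) ≈ -517.63)
Pow(Add(Function('Y')(-190), u), -1) = Pow(Add(-190, Rational(-4141, 8)), -1) = Pow(Rational(-5661, 8), -1) = Rational(-8, 5661)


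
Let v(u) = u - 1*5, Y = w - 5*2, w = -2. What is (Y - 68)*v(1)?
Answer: 320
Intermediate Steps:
Y = -12 (Y = -2 - 5*2 = -2 - 10 = -12)
v(u) = -5 + u (v(u) = u - 5 = -5 + u)
(Y - 68)*v(1) = (-12 - 68)*(-5 + 1) = -80*(-4) = 320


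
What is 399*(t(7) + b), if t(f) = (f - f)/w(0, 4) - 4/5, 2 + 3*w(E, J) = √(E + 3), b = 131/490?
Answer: -14877/70 ≈ -212.53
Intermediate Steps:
b = 131/490 (b = 131*(1/490) = 131/490 ≈ 0.26735)
w(E, J) = -⅔ + √(3 + E)/3 (w(E, J) = -⅔ + √(E + 3)/3 = -⅔ + √(3 + E)/3)
t(f) = -⅘ (t(f) = (f - f)/(-⅔ + √(3 + 0)/3) - 4/5 = 0/(-⅔ + √3/3) - 4*⅕ = 0 - ⅘ = -⅘)
399*(t(7) + b) = 399*(-⅘ + 131/490) = 399*(-261/490) = -14877/70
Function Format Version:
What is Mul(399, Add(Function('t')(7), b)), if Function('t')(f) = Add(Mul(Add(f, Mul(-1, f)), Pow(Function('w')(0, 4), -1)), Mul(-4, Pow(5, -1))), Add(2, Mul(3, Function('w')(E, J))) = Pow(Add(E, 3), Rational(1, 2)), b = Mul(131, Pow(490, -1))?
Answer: Rational(-14877, 70) ≈ -212.53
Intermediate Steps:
b = Rational(131, 490) (b = Mul(131, Rational(1, 490)) = Rational(131, 490) ≈ 0.26735)
Function('w')(E, J) = Add(Rational(-2, 3), Mul(Rational(1, 3), Pow(Add(3, E), Rational(1, 2)))) (Function('w')(E, J) = Add(Rational(-2, 3), Mul(Rational(1, 3), Pow(Add(E, 3), Rational(1, 2)))) = Add(Rational(-2, 3), Mul(Rational(1, 3), Pow(Add(3, E), Rational(1, 2)))))
Function('t')(f) = Rational(-4, 5) (Function('t')(f) = Add(Mul(Add(f, Mul(-1, f)), Pow(Add(Rational(-2, 3), Mul(Rational(1, 3), Pow(Add(3, 0), Rational(1, 2)))), -1)), Mul(-4, Pow(5, -1))) = Add(Mul(0, Pow(Add(Rational(-2, 3), Mul(Rational(1, 3), Pow(3, Rational(1, 2)))), -1)), Mul(-4, Rational(1, 5))) = Add(0, Rational(-4, 5)) = Rational(-4, 5))
Mul(399, Add(Function('t')(7), b)) = Mul(399, Add(Rational(-4, 5), Rational(131, 490))) = Mul(399, Rational(-261, 490)) = Rational(-14877, 70)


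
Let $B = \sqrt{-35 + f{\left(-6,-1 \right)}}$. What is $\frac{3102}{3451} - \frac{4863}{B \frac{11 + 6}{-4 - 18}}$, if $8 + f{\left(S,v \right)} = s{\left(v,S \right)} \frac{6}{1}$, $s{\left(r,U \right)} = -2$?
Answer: $\frac{3102}{3451} - \frac{9726 i \sqrt{55}}{85} \approx 0.89887 - 848.59 i$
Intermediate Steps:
$f{\left(S,v \right)} = -20$ ($f{\left(S,v \right)} = -8 - 2 \cdot \frac{6}{1} = -8 - 2 \cdot 6 \cdot 1 = -8 - 12 = -20$)
$B = i \sqrt{55}$ ($B = \sqrt{-35 - 20} = \sqrt{-55} = i \sqrt{55} \approx 7.4162 i$)
$\frac{3102}{3451} - \frac{4863}{B \frac{11 + 6}{-4 - 18}} = \frac{3102}{3451} - \frac{4863}{i \sqrt{55} \frac{11 + 6}{-4 - 18}} = 3102 \cdot \frac{1}{3451} - \frac{4863}{i \sqrt{55} \frac{17}{-22}} = \frac{3102}{3451} - \frac{4863}{i \sqrt{55} \cdot 17 \left(- \frac{1}{22}\right)} = \frac{3102}{3451} - \frac{4863}{i \sqrt{55} \left(- \frac{17}{22}\right)} = \frac{3102}{3451} - \frac{4863}{\left(- \frac{17}{22}\right) i \sqrt{55}} = \frac{3102}{3451} - 4863 \frac{2 i \sqrt{55}}{85} = \frac{3102}{3451} - \frac{9726 i \sqrt{55}}{85}$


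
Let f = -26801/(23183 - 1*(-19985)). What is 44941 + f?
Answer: 1939986287/43168 ≈ 44940.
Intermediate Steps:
f = -26801/43168 (f = -26801/(23183 + 19985) = -26801/43168 ≈ -0.62085)
44941 + f = 44941 - 26801/43168 = 1939986287/43168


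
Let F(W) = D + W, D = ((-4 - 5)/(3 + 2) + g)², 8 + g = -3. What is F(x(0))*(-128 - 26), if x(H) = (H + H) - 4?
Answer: -615384/25 ≈ -24615.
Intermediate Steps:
g = -11 (g = -8 - 3 = -11)
x(H) = -4 + 2*H (x(H) = 2*H - 4 = -4 + 2*H)
D = 4096/25 (D = ((-4 - 5)/(3 + 2) - 11)² = (-9/5 - 11)² = (-64/5)² = 4096/25 ≈ 163.84)
F(W) = 4096/25 + W
F(x(0))*(-128 - 26) = (4096/25 + (-4 + 2*0))*(-128 - 26) = (4096/25 + (-4 + 0))*(-154) = (4096/25 - 4)*(-154) = (3996/25)*(-154) = -615384/25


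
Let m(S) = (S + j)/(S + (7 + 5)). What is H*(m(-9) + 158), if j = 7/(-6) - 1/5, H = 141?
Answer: 653723/30 ≈ 21791.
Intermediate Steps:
j = -41/30 (j = 7*(-⅙) - 1*⅕ = -7/6 - ⅕ = -41/30 ≈ -1.3667)
m(S) = (-41/30 + S)/(12 + S) (m(S) = (S - 41/30)/(S + (7 + 5)) = (-41/30 + S)/(S + 12) = (-41/30 + S)/(12 + S))
H*(m(-9) + 158) = 141*((-41/30 - 9)/(12 - 9) + 158) = 141*(-311/30/3 + 158) = 141*((⅓)*(-311/30) + 158) = 141*(-311/90 + 158) = 141*(13909/90) = 653723/30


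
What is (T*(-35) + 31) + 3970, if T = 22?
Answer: 3231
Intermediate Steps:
(T*(-35) + 31) + 3970 = (22*(-35) + 31) + 3970 = (-770 + 31) + 3970 = -739 + 3970 = 3231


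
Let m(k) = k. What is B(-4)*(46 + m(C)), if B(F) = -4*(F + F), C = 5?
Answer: 1632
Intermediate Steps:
B(F) = -8*F
B(-4)*(46 + m(C)) = (-8*(-4))*(46 + 5) = 32*51 = 1632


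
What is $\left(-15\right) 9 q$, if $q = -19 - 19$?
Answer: $5130$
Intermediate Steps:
$q = -38$
$\left(-15\right) 9 q = \left(-15\right) 9 \left(-38\right) = \left(-135\right) \left(-38\right) = 5130$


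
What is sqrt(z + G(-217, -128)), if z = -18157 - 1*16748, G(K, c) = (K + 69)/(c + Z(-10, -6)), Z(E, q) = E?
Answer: I*sqrt(166177599)/69 ≈ 186.83*I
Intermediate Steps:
G(K, c) = (69 + K)/(-10 + c) (G(K, c) = (K + 69)/(c - 10) = (69 + K)/(-10 + c))
z = -34905 (z = -18157 - 16748 = -34905)
sqrt(z + G(-217, -128)) = sqrt(-34905 + (69 - 217)/(-10 - 128)) = sqrt(-34905 - 148/(-138)) = sqrt(-34905 - 1/138*(-148)) = sqrt(-34905 + 74/69) = sqrt(-2408371/69) = I*sqrt(166177599)/69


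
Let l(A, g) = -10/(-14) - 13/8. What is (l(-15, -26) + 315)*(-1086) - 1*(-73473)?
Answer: -7493583/28 ≈ -2.6763e+5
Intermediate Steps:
l(A, g) = -51/56 (l(A, g) = -10*(-1/14) - 13*⅛ = 5/7 - 13/8 = -51/56)
(l(-15, -26) + 315)*(-1086) - 1*(-73473) = (-51/56 + 315)*(-1086) - 1*(-73473) = (17589/56)*(-1086) + 73473 = -9550827/28 + 73473 = -7493583/28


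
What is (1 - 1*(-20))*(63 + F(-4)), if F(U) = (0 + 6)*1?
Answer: 1449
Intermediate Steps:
F(U) = 6 (F(U) = 6*1 = 6)
(1 - 1*(-20))*(63 + F(-4)) = (1 - 1*(-20))*(63 + 6) = (1 + 20)*69 = 21*69 = 1449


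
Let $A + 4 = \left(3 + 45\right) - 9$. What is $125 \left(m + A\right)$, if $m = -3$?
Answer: $4000$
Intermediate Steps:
$A = 35$ ($A = -4 + \left(\left(3 + 45\right) - 9\right) = -4 + \left(48 - 9\right) = -4 + 39 = 35$)
$125 \left(m + A\right) = 125 \left(-3 + 35\right) = 125 \cdot 32 = 4000$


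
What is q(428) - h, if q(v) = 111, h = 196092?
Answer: -195981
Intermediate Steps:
q(428) - h = 111 - 1*196092 = 111 - 196092 = -195981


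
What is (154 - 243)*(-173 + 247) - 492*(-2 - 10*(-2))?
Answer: -15442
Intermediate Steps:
(154 - 243)*(-173 + 247) - 492*(-2 - 10*(-2)) = -89*74 - 492*(-2 + 20) = -6586 - 492*18 = -6586 - 8856 = -15442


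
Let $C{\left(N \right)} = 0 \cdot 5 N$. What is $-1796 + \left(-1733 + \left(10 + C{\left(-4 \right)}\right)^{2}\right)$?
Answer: $-3429$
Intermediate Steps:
$C{\left(N \right)} = 0$ ($C{\left(N \right)} = 0 N = 0$)
$-1796 + \left(-1733 + \left(10 + C{\left(-4 \right)}\right)^{2}\right) = -1796 - \left(1733 - \left(10 + 0\right)^{2}\right) = -1796 - \left(1733 - 10^{2}\right) = -1796 + \left(-1733 + 100\right) = -1796 - 1633 = -3429$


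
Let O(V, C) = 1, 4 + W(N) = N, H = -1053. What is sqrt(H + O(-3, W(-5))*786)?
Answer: I*sqrt(267) ≈ 16.34*I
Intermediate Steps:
W(N) = -4 + N
sqrt(H + O(-3, W(-5))*786) = sqrt(-1053 + 1*786) = sqrt(-1053 + 786) = sqrt(-267) = I*sqrt(267)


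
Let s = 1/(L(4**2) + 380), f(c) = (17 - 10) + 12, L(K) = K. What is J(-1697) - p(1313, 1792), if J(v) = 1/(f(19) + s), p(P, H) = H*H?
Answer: -24164761204/7525 ≈ -3.2113e+6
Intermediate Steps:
f(c) = 19 (f(c) = 7 + 12 = 19)
s = 1/396 (s = 1/(4**2 + 380) = 1/(16 + 380) = 1/396 ≈ 0.0025253)
p(P, H) = H**2
J(v) = 396/7525 (J(v) = 1/(19 + 1/396) = 1/(7525/396) = 396/7525)
J(-1697) - p(1313, 1792) = 396/7525 - 1*1792**2 = 396/7525 - 1*3211264 = 396/7525 - 3211264 = -24164761204/7525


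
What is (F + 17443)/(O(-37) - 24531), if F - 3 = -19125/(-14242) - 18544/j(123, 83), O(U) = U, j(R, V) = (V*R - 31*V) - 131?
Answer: -98137697323/138209495120 ≈ -0.71006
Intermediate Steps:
j(R, V) = -131 - 31*V + R*V (j(R, V) = (R*V - 31*V) - 131 = (-31*V + R*V) - 131 = -131 - 31*V + R*V)
F = 10530953/5625590 (F = 3 + (-19125/(-14242) - 18544/(-131 - 31*83 + 123*83)) = 3 + (-19125*(-1/14242) - 18544/(-131 - 2573 + 10209)) = 3 + (19125/14242 - 18544/7505) = 3 + (19125/14242 - 18544*1/7505) = 3 + (19125/14242 - 976/395) = 3 - 6345817/5625590 = 10530953/5625590 ≈ 1.8720)
(F + 17443)/(O(-37) - 24531) = (10530953/5625590 + 17443)/(-37 - 24531) = (98137697323/5625590)/(-24568) = (98137697323/5625590)*(-1/24568) = -98137697323/138209495120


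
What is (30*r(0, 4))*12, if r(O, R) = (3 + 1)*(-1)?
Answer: -1440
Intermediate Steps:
r(O, R) = -4 (r(O, R) = 4*(-1) = -4)
(30*r(0, 4))*12 = (30*(-4))*12 = -120*12 = -1440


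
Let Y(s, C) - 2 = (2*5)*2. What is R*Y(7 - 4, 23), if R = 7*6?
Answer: 924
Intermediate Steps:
Y(s, C) = 22 (Y(s, C) = 2 + (2*5)*2 = 2 + 10*2 = 2 + 20 = 22)
R = 42
R*Y(7 - 4, 23) = 42*22 = 924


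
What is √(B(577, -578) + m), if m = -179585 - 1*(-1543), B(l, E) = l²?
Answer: √154887 ≈ 393.56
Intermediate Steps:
m = -178042 (m = -179585 + 1543 = -178042)
√(B(577, -578) + m) = √(577² - 178042) = √(332929 - 178042) = √154887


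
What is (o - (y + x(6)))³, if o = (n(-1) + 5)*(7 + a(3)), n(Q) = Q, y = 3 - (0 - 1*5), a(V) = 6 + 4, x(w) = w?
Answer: 157464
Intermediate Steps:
a(V) = 10
y = 8 (y = 3 - (0 - 5) = 3 - 1*(-5) = 3 + 5 = 8)
o = 68 (o = (-1 + 5)*(7 + 10) = 4*17 = 68)
(o - (y + x(6)))³ = (68 - (8 + 6))³ = (68 - 1*14)³ = (68 - 14)³ = 54³ = 157464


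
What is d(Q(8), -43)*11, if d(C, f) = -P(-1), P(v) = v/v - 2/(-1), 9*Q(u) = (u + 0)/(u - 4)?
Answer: -33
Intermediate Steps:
Q(u) = u/(9*(-4 + u)) (Q(u) = ((u + 0)/(u - 4))/9 = (u/(-4 + u))/9 = u/(9*(-4 + u)))
P(v) = 3 (P(v) = 1 - 2*(-1) = 1 + 2 = 3)
d(C, f) = -3 (d(C, f) = -1*3 = -3)
d(Q(8), -43)*11 = -3*11 = -33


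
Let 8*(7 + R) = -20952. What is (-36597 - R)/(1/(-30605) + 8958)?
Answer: -1039682455/274159589 ≈ -3.7923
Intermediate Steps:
R = -2626 (R = -7 + (⅛)*(-20952) = -7 - 2619 = -2626)
(-36597 - R)/(1/(-30605) + 8958) = (-36597 - 1*(-2626))/(1/(-30605) + 8958) = (-36597 + 2626)/(-1/30605 + 8958) = -33971/274159589/30605 = -33971*30605/274159589 = -1039682455/274159589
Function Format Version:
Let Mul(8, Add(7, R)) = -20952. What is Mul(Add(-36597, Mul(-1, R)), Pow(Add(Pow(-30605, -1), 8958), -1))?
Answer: Rational(-1039682455, 274159589) ≈ -3.7923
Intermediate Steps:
R = -2626 (R = Add(-7, Mul(Rational(1, 8), -20952)) = Add(-7, -2619) = -2626)
Mul(Add(-36597, Mul(-1, R)), Pow(Add(Pow(-30605, -1), 8958), -1)) = Mul(Add(-36597, Mul(-1, -2626)), Pow(Add(Pow(-30605, -1), 8958), -1)) = Mul(Add(-36597, 2626), Pow(Add(Rational(-1, 30605), 8958), -1)) = Mul(-33971, Pow(Rational(274159589, 30605), -1)) = Mul(-33971, Rational(30605, 274159589)) = Rational(-1039682455, 274159589)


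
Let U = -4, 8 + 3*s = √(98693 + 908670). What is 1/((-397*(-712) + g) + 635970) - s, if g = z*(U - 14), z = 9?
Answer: 7347779/2755416 - √1007363/3 ≈ -331.89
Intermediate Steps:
s = -8/3 + √1007363/3 (s = -8/3 + √(98693 + 908670)/3 = -8/3 + √1007363/3 ≈ 331.89)
g = -162 (g = 9*(-4 - 14) = 9*(-18) = -162)
1/((-397*(-712) + g) + 635970) - s = 1/((-397*(-712) - 162) + 635970) - (-8/3 + √1007363/3) = 1/((282664 - 162) + 635970) + (8/3 - √1007363/3) = 1/(282502 + 635970) + (8/3 - √1007363/3) = 1/918472 + (8/3 - √1007363/3) = 7347779/2755416 - √1007363/3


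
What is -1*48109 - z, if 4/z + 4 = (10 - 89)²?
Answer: -300055837/6237 ≈ -48109.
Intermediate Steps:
z = 4/6237 (z = 4/(-4 + (10 - 89)²) = 4/(-4 + (-79)²) = 4/(-4 + 6241) = 4/6237 ≈ 0.00064133)
-1*48109 - z = -1*48109 - 1*4/6237 = -48109 - 4/6237 = -300055837/6237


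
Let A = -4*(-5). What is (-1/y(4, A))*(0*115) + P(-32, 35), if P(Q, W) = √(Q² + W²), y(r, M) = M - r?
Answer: √2249 ≈ 47.424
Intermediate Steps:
A = 20
(-1/y(4, A))*(0*115) + P(-32, 35) = (-1/(20 - 1*4))*(0*115) + √((-32)² + 35²) = -1/(20 - 4)*0 + √(1024 + 1225) = -1/16*0 + √2249 = 0 + √2249 = √2249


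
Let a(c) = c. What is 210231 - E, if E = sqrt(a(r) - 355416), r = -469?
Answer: 210231 - I*sqrt(355885) ≈ 2.1023e+5 - 596.56*I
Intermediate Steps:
E = I*sqrt(355885) (E = sqrt(-469 - 355416) = sqrt(-355885) = I*sqrt(355885) ≈ 596.56*I)
210231 - E = 210231 - I*sqrt(355885)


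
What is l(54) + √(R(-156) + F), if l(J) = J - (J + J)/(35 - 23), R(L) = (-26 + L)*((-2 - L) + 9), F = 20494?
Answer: 45 + 2*I*√2293 ≈ 45.0 + 95.771*I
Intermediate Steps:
R(L) = (-26 + L)*(7 - L)
l(J) = 5*J/6 (l(J) = J - 2*J/12 = J - J/6 = 5*J/6)
l(54) + √(R(-156) + F) = (⅚)*54 + √((-182 - 1*(-156)² + 33*(-156)) + 20494) = 45 + √((-182 - 1*24336 - 5148) + 20494) = 45 + √((-182 - 24336 - 5148) + 20494) = 45 + √(-29666 + 20494) = 45 + √(-9172) = 45 + 2*I*√2293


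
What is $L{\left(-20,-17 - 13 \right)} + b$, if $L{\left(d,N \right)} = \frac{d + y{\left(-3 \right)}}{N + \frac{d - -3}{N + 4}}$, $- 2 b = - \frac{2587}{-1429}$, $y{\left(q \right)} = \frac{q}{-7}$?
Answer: $- \frac{3636971}{15264578} \approx -0.23826$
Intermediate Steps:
$y{\left(q \right)} = - \frac{q}{7}$ ($y{\left(q \right)} = q \left(- \frac{1}{7}\right) = - \frac{q}{7}$)
$b = - \frac{2587}{2858}$ ($b = - \frac{\left(-2587\right) \frac{1}{-1429}}{2} = - \frac{\left(-2587\right) \left(- \frac{1}{1429}\right)}{2} = \left(- \frac{1}{2}\right) \frac{2587}{1429} = - \frac{2587}{2858} \approx -0.90518$)
$L{\left(d,N \right)} = \frac{\frac{3}{7} + d}{N + \frac{3 + d}{4 + N}}$ ($L{\left(d,N \right)} = \frac{d - - \frac{3}{7}}{N + \frac{d - -3}{N + 4}} = \frac{d + \frac{3}{7}}{N + \frac{d + 3}{4 + N}} = \frac{\frac{3}{7} + d}{N + \frac{3 + d}{4 + N}}$)
$L{\left(-20,-17 - 13 \right)} + b = \frac{\frac{12}{7} + 4 \left(-20\right) + \frac{3 \left(-17 - 13\right)}{7} + \left(-17 - 13\right) \left(-20\right)}{3 - 20 + \left(-17 - 13\right)^{2} + 4 \left(-17 - 13\right)} - \frac{2587}{2858} = \frac{\frac{12}{7} - 80 + \frac{3}{7} \left(-30\right) - -600}{3 - 20 + \left(-30\right)^{2} + 4 \left(-30\right)} - \frac{2587}{2858} = \frac{\frac{12}{7} - 80 - \frac{90}{7} + 600}{3 - 20 + 900 - 120} - \frac{2587}{2858} = \frac{1}{763} \cdot \frac{3562}{7} - \frac{2587}{2858} = \frac{3562}{5341} - \frac{2587}{2858} = - \frac{3636971}{15264578}$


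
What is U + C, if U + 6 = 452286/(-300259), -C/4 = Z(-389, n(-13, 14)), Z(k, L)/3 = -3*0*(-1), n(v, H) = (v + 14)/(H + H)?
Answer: -2253840/300259 ≈ -7.5063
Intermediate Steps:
n(v, H) = (14 + v)/(2*H) (n(v, H) = (14 + v)/((2*H)) = (14 + v)*(1/(2*H)) = (14 + v)/(2*H))
Z(k, L) = 0 (Z(k, L) = 3*(-3*0*(-1)) = 3*(0*(-1)) = 3*0 = 0)
C = 0 (C = -4*0 = 0)
U = -2253840/300259 (U = -6 + 452286/(-300259) = -6 + 452286*(-1/300259) = -6 - 452286/300259 = -2253840/300259 ≈ -7.5063)
U + C = -2253840/300259 + 0 = -2253840/300259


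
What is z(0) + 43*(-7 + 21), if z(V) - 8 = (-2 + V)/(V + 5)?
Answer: 3048/5 ≈ 609.60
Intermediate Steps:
z(V) = 8 + (-2 + V)/(5 + V) (z(V) = 8 + (-2 + V)/(V + 5) = 8 + (-2 + V)/(5 + V))
z(0) + 43*(-7 + 21) = (38 + 9*0)/(5 + 0) + 43*(-7 + 21) = (38 + 0)/5 + 43*14 = (⅕)*38 + 602 = 38/5 + 602 = 3048/5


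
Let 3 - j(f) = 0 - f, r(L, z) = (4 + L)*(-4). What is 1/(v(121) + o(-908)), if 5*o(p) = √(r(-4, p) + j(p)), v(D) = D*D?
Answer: 73205/1071794586 - I*√905/1071794586 ≈ 6.8301e-5 - 2.8068e-8*I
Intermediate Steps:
v(D) = D²
r(L, z) = -16 - 4*L
j(f) = 3 + f (j(f) = 3 - (0 - f) = 3 - (-1)*f = 3 + f)
o(p) = √(3 + p)/5 (o(p) = √((-16 - 4*(-4)) + (3 + p))/5 = √((-16 + 16) + (3 + p))/5 = √(0 + (3 + p))/5 = √(3 + p)/5)
1/(v(121) + o(-908)) = 1/(121² + √(3 - 908)/5) = 1/(14641 + √(-905)/5) = 1/(14641 + (I*√905)/5) = 1/(14641 + I*√905/5)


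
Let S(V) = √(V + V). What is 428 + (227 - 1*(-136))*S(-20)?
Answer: 428 + 726*I*√10 ≈ 428.0 + 2295.8*I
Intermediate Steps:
S(V) = √2*√V (S(V) = √(2*V) = √2*√V)
428 + (227 - 1*(-136))*S(-20) = 428 + (227 - 1*(-136))*(√2*√(-20)) = 428 + (227 + 136)*(√2*(2*I*√5)) = 428 + 363*(2*I*√10) = 428 + 726*I*√10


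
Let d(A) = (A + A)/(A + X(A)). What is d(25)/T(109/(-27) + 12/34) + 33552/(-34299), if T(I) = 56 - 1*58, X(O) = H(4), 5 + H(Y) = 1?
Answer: -173563/80031 ≈ -2.1687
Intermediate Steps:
H(Y) = -4 (H(Y) = -5 + 1 = -4)
X(O) = -4
d(A) = 2*A/(-4 + A) (d(A) = (A + A)/(A - 4) = (2*A)/(-4 + A) = 2*A/(-4 + A))
T(I) = -2 (T(I) = 56 - 58 = -2)
d(25)/T(109/(-27) + 12/34) + 33552/(-34299) = (2*25/(-4 + 25))/(-2) + 33552/(-34299) = (2*25/21)*(-½) + 33552*(-1/34299) = (2*25*(1/21))*(-½) - 3728/3811 = (50/21)*(-½) - 3728/3811 = -25/21 - 3728/3811 = -173563/80031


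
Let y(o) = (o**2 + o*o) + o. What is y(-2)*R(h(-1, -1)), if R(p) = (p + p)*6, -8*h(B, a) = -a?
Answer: -9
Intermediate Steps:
y(o) = o + 2*o**2 (y(o) = (o**2 + o**2) + o = 2*o**2 + o = o + 2*o**2)
h(B, a) = a/8 (h(B, a) = -(-1)*a/8 = a/8)
R(p) = 12*p (R(p) = (2*p)*6 = 12*p)
y(-2)*R(h(-1, -1)) = (-2*(1 + 2*(-2)))*(12*((1/8)*(-1))) = (-2*(1 - 4))*(12*(-1/8)) = -2*(-3)*(-3/2) = 6*(-3/2) = -9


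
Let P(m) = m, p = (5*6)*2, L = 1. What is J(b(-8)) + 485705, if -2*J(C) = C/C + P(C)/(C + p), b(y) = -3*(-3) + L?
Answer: 3399931/7 ≈ 4.8570e+5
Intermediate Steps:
p = 60 (p = 30*2 = 60)
b(y) = 10 (b(y) = -3*(-3) + 1 = 9 + 1 = 10)
J(C) = -1/2 - C/(2*(60 + C)) (J(C) = -(C/C + C/(C + 60))/2 = -(1 + C/(60 + C))/2 = -1/2 - C/(2*(60 + C)))
J(b(-8)) + 485705 = (-30 - 1*10)/(60 + 10) + 485705 = (-30 - 10)/70 + 485705 = (1/70)*(-40) + 485705 = -4/7 + 485705 = 3399931/7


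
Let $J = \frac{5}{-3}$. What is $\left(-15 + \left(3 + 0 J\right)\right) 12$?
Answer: $-144$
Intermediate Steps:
$J = - \frac{5}{3}$ ($J = 5 \left(- \frac{1}{3}\right) = - \frac{5}{3} \approx -1.6667$)
$\left(-15 + \left(3 + 0 J\right)\right) 12 = \left(-15 + \left(3 + 0 \left(- \frac{5}{3}\right)\right)\right) 12 = \left(-15 + \left(3 + 0\right)\right) 12 = \left(-15 + 3\right) 12 = \left(-12\right) 12 = -144$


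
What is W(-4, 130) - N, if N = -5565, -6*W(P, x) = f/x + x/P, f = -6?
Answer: 4344931/780 ≈ 5570.4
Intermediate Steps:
W(P, x) = 1/x - x/(6*P) (W(P, x) = -(-6/x + x/P)/6 = 1/x - x/(6*P))
W(-4, 130) - N = (1/130 - 1/6*130/(-4)) - 1*(-5565) = (1/130 - 1/6*130*(-1/4)) + 5565 = (1/130 + 65/12) + 5565 = 4231/780 + 5565 = 4344931/780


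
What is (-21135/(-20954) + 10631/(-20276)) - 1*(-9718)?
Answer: 2064513679779/212431652 ≈ 9718.5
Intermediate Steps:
(-21135/(-20954) + 10631/(-20276)) - 1*(-9718) = (-21135*(-1/20954) + 10631*(-1/20276)) + 9718 = (21135/20954 - 10631/20276) + 9718 = 102885643/212431652 + 9718 = 2064513679779/212431652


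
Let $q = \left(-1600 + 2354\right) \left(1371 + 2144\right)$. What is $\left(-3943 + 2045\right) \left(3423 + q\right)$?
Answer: $-5036785234$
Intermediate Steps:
$q = 2650310$ ($q = 754 \cdot 3515 = 2650310$)
$\left(-3943 + 2045\right) \left(3423 + q\right) = \left(-3943 + 2045\right) \left(3423 + 2650310\right) = \left(-1898\right) 2653733 = -5036785234$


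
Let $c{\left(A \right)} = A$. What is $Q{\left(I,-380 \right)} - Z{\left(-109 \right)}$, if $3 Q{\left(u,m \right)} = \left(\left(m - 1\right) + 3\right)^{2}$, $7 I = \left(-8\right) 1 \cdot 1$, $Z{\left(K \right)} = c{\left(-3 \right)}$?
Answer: $47631$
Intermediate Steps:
$Z{\left(K \right)} = -3$
$I = - \frac{8}{7}$ ($I = \frac{\left(-8\right) 1 \cdot 1}{7} = \frac{\left(-8\right) 1}{7} = \frac{1}{7} \left(-8\right) = - \frac{8}{7} \approx -1.1429$)
$Q{\left(u,m \right)} = \frac{\left(2 + m\right)^{2}}{3}$ ($Q{\left(u,m \right)} = \frac{\left(\left(m - 1\right) + 3\right)^{2}}{3} = \frac{\left(\left(-1 + m\right) + 3\right)^{2}}{3} = \frac{\left(2 + m\right)^{2}}{3}$)
$Q{\left(I,-380 \right)} - Z{\left(-109 \right)} = \frac{\left(2 - 380\right)^{2}}{3} - -3 = \frac{\left(-378\right)^{2}}{3} + 3 = \frac{1}{3} \cdot 142884 + 3 = 47628 + 3 = 47631$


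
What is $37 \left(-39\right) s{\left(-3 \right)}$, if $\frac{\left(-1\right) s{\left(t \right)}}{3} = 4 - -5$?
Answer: $38961$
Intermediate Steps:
$s{\left(t \right)} = -27$ ($s{\left(t \right)} = - 3 \left(4 - -5\right) = - 3 \left(4 + 5\right) = \left(-3\right) 9 = -27$)
$37 \left(-39\right) s{\left(-3 \right)} = 37 \left(-39\right) \left(-27\right) = \left(-1443\right) \left(-27\right) = 38961$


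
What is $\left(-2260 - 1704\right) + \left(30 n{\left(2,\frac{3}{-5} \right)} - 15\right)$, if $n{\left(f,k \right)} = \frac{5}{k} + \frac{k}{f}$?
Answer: $-4238$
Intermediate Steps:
$\left(-2260 - 1704\right) + \left(30 n{\left(2,\frac{3}{-5} \right)} - 15\right) = \left(-2260 - 1704\right) + \left(30 \left(\frac{5}{3 \frac{1}{-5}} + \frac{3 \frac{1}{-5}}{2}\right) - 15\right) = -3964 + \left(30 \left(\frac{5}{3 \left(- \frac{1}{5}\right)} + 3 \left(- \frac{1}{5}\right) \frac{1}{2}\right) - 15\right) = -3964 + \left(30 \left(\frac{5}{- \frac{3}{5}} - \frac{3}{10}\right) - 15\right) = -3964 + \left(30 \left(5 \left(- \frac{5}{3}\right) - \frac{3}{10}\right) - 15\right) = -3964 + \left(30 \left(- \frac{25}{3} - \frac{3}{10}\right) - 15\right) = -3964 + \left(30 \left(- \frac{259}{30}\right) - 15\right) = -3964 - 274 = -4238$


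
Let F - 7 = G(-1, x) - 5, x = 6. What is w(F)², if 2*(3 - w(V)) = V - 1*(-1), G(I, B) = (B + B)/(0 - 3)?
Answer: 49/4 ≈ 12.250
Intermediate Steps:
G(I, B) = -2*B/3 (G(I, B) = (2*B)/(-3) = (2*B)*(-⅓) = -2*B/3)
F = -2 (F = 7 + (-⅔*6 - 5) = 7 + (-4 - 5) = 7 - 9 = -2)
w(V) = 5/2 - V/2 (w(V) = 3 - (V - 1*(-1))/2 = 3 - (V + 1)/2 = 3 - (1 + V)/2 = 3 + (-½ - V/2) = 5/2 - V/2)
w(F)² = (5/2 - ½*(-2))² = (5/2 + 1)² = (7/2)² = 49/4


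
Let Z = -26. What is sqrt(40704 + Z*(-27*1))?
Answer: sqrt(41406) ≈ 203.48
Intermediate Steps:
sqrt(40704 + Z*(-27*1)) = sqrt(40704 - (-702)) = sqrt(40704 - 26*(-27)) = sqrt(40704 + 702) = sqrt(41406)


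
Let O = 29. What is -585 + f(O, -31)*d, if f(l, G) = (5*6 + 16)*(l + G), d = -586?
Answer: 53327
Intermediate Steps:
f(l, G) = 46*G + 46*l (f(l, G) = (30 + 16)*(G + l) = 46*(G + l) = 46*G + 46*l)
-585 + f(O, -31)*d = -585 + (46*(-31) + 46*29)*(-586) = -585 + (-1426 + 1334)*(-586) = -585 - 92*(-586) = -585 + 53912 = 53327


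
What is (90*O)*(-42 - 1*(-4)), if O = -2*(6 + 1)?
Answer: 47880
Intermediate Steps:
O = -14 (O = -2*7 = -14)
(90*O)*(-42 - 1*(-4)) = (90*(-14))*(-42 - 1*(-4)) = -1260*(-42 + 4) = -1260*(-38) = 47880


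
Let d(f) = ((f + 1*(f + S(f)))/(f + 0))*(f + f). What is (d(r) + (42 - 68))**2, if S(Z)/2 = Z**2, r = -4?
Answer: 484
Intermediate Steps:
S(Z) = 2*Z**2
d(f) = 4*f + 4*f**2 (d(f) = ((f + 1*(f + 2*f**2))/(f + 0))*(f + f) = ((f + (f + 2*f**2))/f)*(2*f) = ((2*f + 2*f**2)/f)*(2*f) = 4*f + 4*f**2)
(d(r) + (42 - 68))**2 = (4*(-4)*(1 - 4) + (42 - 68))**2 = (4*(-4)*(-3) - 26)**2 = (48 - 26)**2 = 22**2 = 484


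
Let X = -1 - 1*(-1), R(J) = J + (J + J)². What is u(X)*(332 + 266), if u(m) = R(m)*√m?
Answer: 0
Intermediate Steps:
R(J) = J + 4*J² (R(J) = J + (2*J)² = J + 4*J²)
X = 0 (X = -1 + 1 = 0)
u(m) = m^(3/2)*(1 + 4*m) (u(m) = (m*(1 + 4*m))*√m = m^(3/2)*(1 + 4*m))
u(X)*(332 + 266) = (0^(3/2)*(1 + 4*0))*(332 + 266) = (0*(1 + 0))*598 = (0*1)*598 = 0*598 = 0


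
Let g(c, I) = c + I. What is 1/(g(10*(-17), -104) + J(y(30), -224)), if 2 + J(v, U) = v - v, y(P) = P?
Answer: -1/276 ≈ -0.0036232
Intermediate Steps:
J(v, U) = -2 (J(v, U) = -2 + (v - v) = -2 + 0 = -2)
g(c, I) = I + c
1/(g(10*(-17), -104) + J(y(30), -224)) = 1/((-104 + 10*(-17)) - 2) = 1/((-104 - 170) - 2) = 1/(-274 - 2) = 1/(-276) = -1/276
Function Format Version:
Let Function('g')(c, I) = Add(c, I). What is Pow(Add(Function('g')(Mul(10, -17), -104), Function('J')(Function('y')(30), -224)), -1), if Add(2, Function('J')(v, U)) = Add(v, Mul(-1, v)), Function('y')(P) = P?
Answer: Rational(-1, 276) ≈ -0.0036232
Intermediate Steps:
Function('J')(v, U) = -2 (Function('J')(v, U) = Add(-2, Add(v, Mul(-1, v))) = Add(-2, 0) = -2)
Function('g')(c, I) = Add(I, c)
Pow(Add(Function('g')(Mul(10, -17), -104), Function('J')(Function('y')(30), -224)), -1) = Pow(Add(Add(-104, Mul(10, -17)), -2), -1) = Pow(Add(Add(-104, -170), -2), -1) = Pow(Add(-274, -2), -1) = Pow(-276, -1) = Rational(-1, 276)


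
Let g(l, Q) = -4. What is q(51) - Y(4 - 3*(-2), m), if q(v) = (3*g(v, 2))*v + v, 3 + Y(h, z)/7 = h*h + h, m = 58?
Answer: -1310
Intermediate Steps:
Y(h, z) = -21 + 7*h + 7*h² (Y(h, z) = -21 + 7*(h*h + h) = -21 + 7*(h² + h) = -21 + 7*(h + h²) = -21 + (7*h + 7*h²) = -21 + 7*h + 7*h²)
q(v) = -11*v (q(v) = (3*(-4))*v + v = -12*v + v = -11*v)
q(51) - Y(4 - 3*(-2), m) = -11*51 - (-21 + 7*(4 - 3*(-2)) + 7*(4 - 3*(-2))²) = -561 - (-21 + 7*(4 + 6) + 7*(4 + 6)²) = -561 - (-21 + 7*10 + 7*10²) = -561 - (-21 + 70 + 7*100) = -561 - (-21 + 70 + 700) = -561 - 1*749 = -561 - 749 = -1310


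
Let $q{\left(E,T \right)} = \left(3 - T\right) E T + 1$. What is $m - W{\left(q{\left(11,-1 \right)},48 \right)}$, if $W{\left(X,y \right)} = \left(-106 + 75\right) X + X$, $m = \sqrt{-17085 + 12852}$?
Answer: $-1290 + i \sqrt{4233} \approx -1290.0 + 65.062 i$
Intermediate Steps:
$q{\left(E,T \right)} = 1 + E T \left(3 - T\right)$ ($q{\left(E,T \right)} = E \left(3 - T\right) T + 1 = E T \left(3 - T\right) + 1 = 1 + E T \left(3 - T\right)$)
$m = i \sqrt{4233}$ ($m = \sqrt{-4233} = i \sqrt{4233} \approx 65.062 i$)
$W{\left(X,y \right)} = - 30 X$ ($W{\left(X,y \right)} = - 31 X + X = - 30 X$)
$m - W{\left(q{\left(11,-1 \right)},48 \right)} = i \sqrt{4233} - - 30 \left(1 - 11 \left(-1\right)^{2} + 3 \cdot 11 \left(-1\right)\right) = i \sqrt{4233} - - 30 \left(1 - 11 \cdot 1 - 33\right) = i \sqrt{4233} - - 30 \left(1 - 11 - 33\right) = i \sqrt{4233} - \left(-30\right) \left(-43\right) = i \sqrt{4233} - 1290 = -1290 + i \sqrt{4233}$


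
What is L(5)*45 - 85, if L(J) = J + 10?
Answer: 590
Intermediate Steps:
L(J) = 10 + J
L(5)*45 - 85 = (10 + 5)*45 - 85 = 15*45 - 85 = 675 - 85 = 590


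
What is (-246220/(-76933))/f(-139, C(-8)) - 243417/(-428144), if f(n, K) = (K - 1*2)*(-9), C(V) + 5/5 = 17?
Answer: 1127079596003/2075119348176 ≈ 0.54314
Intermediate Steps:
C(V) = 16 (C(V) = -1 + 17 = 16)
f(n, K) = 18 - 9*K (f(n, K) = (K - 2)*(-9) = (-2 + K)*(-9) = 18 - 9*K)
(-246220/(-76933))/f(-139, C(-8)) - 243417/(-428144) = (-246220/(-76933))/(18 - 9*16) - 243417/(-428144) = (-246220*(-1/76933))/(18 - 144) - 243417*(-1/428144) = (246220/76933)/(-126) + 243417/428144 = (246220/76933)*(-1/126) + 243417/428144 = -123110/4846779 + 243417/428144 = 1127079596003/2075119348176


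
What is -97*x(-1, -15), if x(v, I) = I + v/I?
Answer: 21728/15 ≈ 1448.5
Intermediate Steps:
-97*x(-1, -15) = -97*(-15 - 1/(-15)) = -97*(-15 - 1*(-1/15)) = -97*(-15 + 1/15) = -97*(-224/15) = 21728/15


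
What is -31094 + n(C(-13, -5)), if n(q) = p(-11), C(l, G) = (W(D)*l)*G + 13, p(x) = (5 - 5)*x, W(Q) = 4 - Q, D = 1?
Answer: -31094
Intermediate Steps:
p(x) = 0 (p(x) = 0*x = 0)
C(l, G) = 13 + 3*G*l (C(l, G) = ((4 - 1*1)*l)*G + 13 = ((4 - 1)*l)*G + 13 = (3*l)*G + 13 = 3*G*l + 13 = 13 + 3*G*l)
n(q) = 0
-31094 + n(C(-13, -5)) = -31094 + 0 = -31094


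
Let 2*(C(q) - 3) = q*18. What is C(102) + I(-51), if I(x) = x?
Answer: 870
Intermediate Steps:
C(q) = 3 + 9*q (C(q) = 3 + (q*18)/2 = 3 + (18*q)/2 = 3 + 9*q)
C(102) + I(-51) = (3 + 9*102) - 51 = (3 + 918) - 51 = 921 - 51 = 870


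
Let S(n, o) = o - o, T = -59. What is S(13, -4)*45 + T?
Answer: -59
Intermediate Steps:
S(n, o) = 0
S(13, -4)*45 + T = 0*45 - 59 = 0 - 59 = -59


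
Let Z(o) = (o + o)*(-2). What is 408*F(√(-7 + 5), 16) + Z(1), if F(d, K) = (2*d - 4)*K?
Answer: -26116 + 13056*I*√2 ≈ -26116.0 + 18464.0*I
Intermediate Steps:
Z(o) = -4*o (Z(o) = (2*o)*(-2) = -4*o)
F(d, K) = K*(-4 + 2*d) (F(d, K) = (-4 + 2*d)*K = K*(-4 + 2*d))
408*F(√(-7 + 5), 16) + Z(1) = 408*(2*16*(-2 + √(-7 + 5))) - 4*1 = 408*(2*16*(-2 + √(-2))) - 4 = 408*(2*16*(-2 + I*√2)) - 4 = 408*(-64 + 32*I*√2) - 4 = (-26112 + 13056*I*√2) - 4 = -26116 + 13056*I*√2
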